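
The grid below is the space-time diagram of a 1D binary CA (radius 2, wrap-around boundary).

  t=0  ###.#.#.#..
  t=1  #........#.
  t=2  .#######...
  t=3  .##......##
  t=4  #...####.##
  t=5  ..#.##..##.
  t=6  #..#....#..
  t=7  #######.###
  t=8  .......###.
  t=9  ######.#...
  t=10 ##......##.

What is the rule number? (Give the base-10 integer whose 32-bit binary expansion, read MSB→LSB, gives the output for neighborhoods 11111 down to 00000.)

  ##### -> .   bit 31 = 0  t=2,i=3
  ####. -> .   bit 30 = 0  t=2,i=6
  ###.# -> .   bit 29 = 0  t=0,i=2
  ###.. -> .   bit 28 = 0  t=2,i=7
  ##.## -> #   bit 27 = 1  t=3,i=0
  ##.#. -> .   bit 26 = 0  t=0,i=3
  ##..# -> .   bit 25 = 0  t=5,i=6
  ##... -> .   bit 24 = 0  t=2,i=8
  #.### -> #   bit 23 = 1  t=4,i=9
  #.##. -> .   bit 22 = 0  t=3,i=1
  #.#.# -> .   bit 21 = 0  t=0,i=4
  #.#.. -> .   bit 20 = 0  t=0,i=8
  #..## -> .   bit 19 = 0  t=0,i=10
  #..#. -> #   bit 18 = 1  t=6,i=2
  #...# -> #   bit 17 = 1  t=4,i=2
  #.... -> #   bit 16 = 1  t=1,i=2
  .#### -> #   bit 15 = 1  t=2,i=2
  .###. -> .   bit 14 = 0  t=0,i=1
  .##.# -> #   bit 13 = 1  t=3,i=10
  .##.. -> .   bit 12 = 0  t=3,i=2
  .#.## -> #   bit 11 = 1  t=5,i=3
  .#.#. -> .   bit 10 = 0  t=0,i=5
  .#..# -> #   bit 9 = 1  t=0,i=9
  .#... -> #   bit 8 = 1  t=1,i=1
  ..### -> #   bit 7 = 1  t=0,i=0
  ..##. -> #   bit 6 = 1  t=3,i=9
  ..#.# -> .   bit 5 = 0  t=1,i=9
  ..#.. -> #   bit 4 = 1  t=6,i=0
  ...## -> .   bit 3 = 0  t=2,i=0
  ...#. -> .   bit 2 = 0  t=1,i=8
  ....# -> #   bit 1 = 1  t=1,i=7
  ..... -> #   bit 0 = 1  t=1,i=3
  bits 00001000100001111010101111010011 = 143109075

143109075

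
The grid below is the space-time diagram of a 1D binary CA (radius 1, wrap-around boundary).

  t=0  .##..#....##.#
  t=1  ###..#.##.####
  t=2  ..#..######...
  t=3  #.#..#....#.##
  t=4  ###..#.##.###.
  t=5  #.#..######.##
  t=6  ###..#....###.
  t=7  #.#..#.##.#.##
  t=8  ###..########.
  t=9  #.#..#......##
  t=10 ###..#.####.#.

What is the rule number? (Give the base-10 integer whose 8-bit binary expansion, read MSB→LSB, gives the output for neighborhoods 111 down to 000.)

109

  ### -> .   bit 7 = 0  t=1,i=0
  ##. -> #   bit 6 = 1  t=0,i=2
  #.# -> #   bit 5 = 1  t=0,i=0
  #.. -> .   bit 4 = 0  t=0,i=3
  .## -> #   bit 3 = 1  t=0,i=1
  .#. -> #   bit 2 = 1  t=0,i=5
  ..# -> .   bit 1 = 0  t=0,i=4
  ... -> #   bit 0 = 1  t=0,i=7
  bits 01101101 = 109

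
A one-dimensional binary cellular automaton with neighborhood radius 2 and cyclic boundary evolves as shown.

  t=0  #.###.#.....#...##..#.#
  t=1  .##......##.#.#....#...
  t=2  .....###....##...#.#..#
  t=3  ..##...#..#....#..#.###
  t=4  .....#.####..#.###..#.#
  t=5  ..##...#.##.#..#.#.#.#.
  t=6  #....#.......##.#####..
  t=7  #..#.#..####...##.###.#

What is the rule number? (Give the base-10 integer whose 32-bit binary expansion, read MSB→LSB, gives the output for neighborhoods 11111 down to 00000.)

3634759187

  nb #####: next=#  (t=6,i=18, bit31=1)
  nb ####.: next=#  (t=4,i=9, bit30=1)
  nb ###.#: next=.  (t=0,i=4, bit29=0)
  nb ###..: next=#  (t=2,i=7, bit28=1)
  nb ##.##: next=#  (t=0,i=1, bit27=1)
  nb ##.#.: next=.  (t=0,i=5, bit26=0)
  nb ##..#: next=.  (t=0,i=18, bit25=0)
  nb ##...: next=.  (t=1,i=3, bit24=0)
  nb #.###: next=#  (t=0,i=2, bit23=1)
  nb #.##.: next=.  (t=0,i=22, bit22=0)
  nb #.#.#: next=#  (t=1,i=12, bit21=1)
  nb #.#..: next=.  (t=0,i=6, bit20=0)
  nb #..##: next=.  (t=3,i=1, bit19=0)
  nb #..#.: next=#  (t=0,i=19, bit18=1)
  nb #...#: next=#  (t=0,i=14, bit17=1)
  nb #....: next=.  (t=0,i=8, bit16=0)
  nb .####: next=.  (t=4,i=8, bit15=0)
  nb .###.: next=.  (t=0,i=3, bit14=0)
  nb .##.#: next=.  (t=0,i=0, bit13=0)
  nb .##..: next=.  (t=0,i=17, bit12=0)
  nb .#.##: next=.  (t=0,i=21, bit11=0)
  nb .#.#.: next=#  (t=1,i=13, bit10=1)
  nb .#..#: next=#  (t=2,i=20, bit9=1)
  nb .#...: next=.  (t=0,i=7, bit8=0)
  nb ..###: next=.  (t=2,i=5, bit7=0)
  nb ..##.: next=.  (t=0,i=16, bit6=0)
  nb ..#.#: next=.  (t=0,i=20, bit5=0)
  nb ..#..: next=#  (t=0,i=12, bit4=1)
  nb ...##: next=.  (t=0,i=15, bit3=0)
  nb ...#.: next=.  (t=0,i=11, bit2=0)
  nb ....#: next=#  (t=0,i=10, bit1=1)
  nb .....: next=#  (t=0,i=9, bit0=1)
  bits 11011000101001100000011000010011 = 3634759187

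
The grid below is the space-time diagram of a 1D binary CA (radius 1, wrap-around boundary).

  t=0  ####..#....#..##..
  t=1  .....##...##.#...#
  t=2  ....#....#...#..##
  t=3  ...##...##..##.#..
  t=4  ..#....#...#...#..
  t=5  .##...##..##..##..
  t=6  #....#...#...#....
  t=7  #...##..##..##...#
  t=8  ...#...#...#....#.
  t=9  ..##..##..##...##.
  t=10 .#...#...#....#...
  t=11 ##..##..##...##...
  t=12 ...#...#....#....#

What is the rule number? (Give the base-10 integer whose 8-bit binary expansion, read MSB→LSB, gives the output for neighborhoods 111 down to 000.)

6

  nb ###: next=.  (t=0,i=1, bit7=0)
  nb ##.: next=.  (t=0,i=3, bit6=0)
  nb #.#: next=.  (t=1,i=12, bit5=0)
  nb #..: next=.  (t=0,i=4, bit4=0)
  nb .##: next=.  (t=0,i=0, bit3=0)
  nb .#.: next=#  (t=0,i=6, bit2=1)
  nb ..#: next=#  (t=0,i=5, bit1=1)
  nb ...: next=.  (t=0,i=8, bit0=0)
  bits 00000110 = 6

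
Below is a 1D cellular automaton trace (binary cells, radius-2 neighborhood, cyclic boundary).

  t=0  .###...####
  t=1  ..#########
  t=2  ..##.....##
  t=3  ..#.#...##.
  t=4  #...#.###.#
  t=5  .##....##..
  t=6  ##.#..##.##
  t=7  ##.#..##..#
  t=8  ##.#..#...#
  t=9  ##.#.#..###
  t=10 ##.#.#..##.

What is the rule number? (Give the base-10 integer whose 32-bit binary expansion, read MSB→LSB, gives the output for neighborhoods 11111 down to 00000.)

1899421896

  #####|.  b31=0 t=1,i=4
  ####.|#  b30=1 t=0,i=9
  ###.#|#  b29=1 t=0,i=10
  ###..|#  b28=1 t=0,i=3
  ##.##|.  b27=0 t=0,i=0
  ##.#.|.  b26=0 t=6,i=2
  ##..#|.  b25=0 t=1,i=0
  ##...|#  b24=1 t=0,i=4
  #.###|.  b23=0 t=0,i=1
  #.##.|.  b22=0 t=4,i=10
  #.#.#|#  b21=1 t=9,i=3
  #.#..|#  b20=1 t=3,i=4
  #..##|.  b19=0 t=1,i=1
  #..#.|#  b18=1 t=8,i=5
  #...#|#  b17=1 t=0,i=5
  #....|.  b16=0 t=2,i=5
  .####|#  b15=1 t=0,i=8
  .###.|#  b14=1 t=0,i=2
  .##.#|#  b13=1 t=6,i=7
  .##..|.  b12=0 t=2,i=3
  .#.##|.  b11=0 t=4,i=5
  .#.#.|.  b10=0 t=3,i=3
  .#..#|.  b9=0 t=6,i=4
  .#...|.  b8=0 t=3,i=5
  ..###|#  b7=1 t=0,i=7
  ..##.|#  b6=1 t=2,i=2
  ..#.#|.  b5=0 t=3,i=2
  ..#..|.  b4=0 t=8,i=6
  ...##|#  b3=1 t=0,i=6
  ...#.|.  b2=0 t=3,i=1
  ....#|.  b1=0 t=2,i=7
  .....|.  b0=0 t=2,i=6
  bits 01110001001101101110000011001000 = 1899421896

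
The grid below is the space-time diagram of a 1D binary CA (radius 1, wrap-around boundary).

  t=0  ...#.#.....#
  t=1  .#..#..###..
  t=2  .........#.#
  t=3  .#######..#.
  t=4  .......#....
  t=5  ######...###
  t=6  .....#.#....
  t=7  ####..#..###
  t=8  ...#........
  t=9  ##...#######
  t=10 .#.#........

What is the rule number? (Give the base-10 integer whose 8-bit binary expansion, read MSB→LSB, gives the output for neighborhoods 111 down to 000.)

97

  [7] ### => .  t=1,i=8
  [6] ##. => #  t=1,i=9
  [5] #.# => #  t=0,i=4
  [4] #.. => .  t=0,i=0
  [3] .## => .  t=1,i=7
  [2] .#. => .  t=0,i=3
  [1] ..# => .  t=0,i=2
  [0] ... => #  t=0,i=1
  bits 01100001 = 97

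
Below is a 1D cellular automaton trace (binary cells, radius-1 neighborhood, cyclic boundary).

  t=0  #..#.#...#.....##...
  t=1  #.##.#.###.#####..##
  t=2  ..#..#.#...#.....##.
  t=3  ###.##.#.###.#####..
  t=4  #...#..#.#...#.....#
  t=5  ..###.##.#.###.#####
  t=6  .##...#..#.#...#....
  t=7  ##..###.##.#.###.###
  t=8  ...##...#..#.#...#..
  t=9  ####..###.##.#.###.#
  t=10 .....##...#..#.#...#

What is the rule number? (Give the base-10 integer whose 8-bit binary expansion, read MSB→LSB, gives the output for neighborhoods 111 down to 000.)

  nb ###: next=.  (t=1,i=8, bit7=0)
  nb ##.: next=.  (t=0,i=16, bit6=0)
  nb #.#: next=.  (t=0,i=4, bit5=0)
  nb #..: next=.  (t=0,i=1, bit4=0)
  nb .##: next=#  (t=0,i=15, bit3=1)
  nb .#.: next=#  (t=0,i=0, bit2=1)
  nb ..#: next=#  (t=0,i=2, bit1=1)
  nb ...: next=#  (t=0,i=7, bit0=1)
  bits 00001111 = 15

15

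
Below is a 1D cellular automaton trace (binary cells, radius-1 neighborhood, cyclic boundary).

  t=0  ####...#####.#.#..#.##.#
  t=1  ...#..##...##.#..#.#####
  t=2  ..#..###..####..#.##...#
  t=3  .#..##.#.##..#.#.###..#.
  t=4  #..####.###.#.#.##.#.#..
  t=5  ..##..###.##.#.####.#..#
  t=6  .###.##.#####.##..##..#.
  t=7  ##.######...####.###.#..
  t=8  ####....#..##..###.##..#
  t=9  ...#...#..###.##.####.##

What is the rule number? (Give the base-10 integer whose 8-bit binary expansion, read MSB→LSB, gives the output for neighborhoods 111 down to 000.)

106

  ### -> .   bit 7 = 0  t=0,i=0
  ##. -> #   bit 6 = 1  t=0,i=3
  #.# -> #   bit 5 = 1  t=0,i=12
  #.. -> .   bit 4 = 0  t=0,i=4
  .## -> #   bit 3 = 1  t=0,i=7
  .#. -> .   bit 2 = 0  t=0,i=13
  ..# -> #   bit 1 = 1  t=0,i=6
  ... -> .   bit 0 = 0  t=0,i=5
  bits 01101010 = 106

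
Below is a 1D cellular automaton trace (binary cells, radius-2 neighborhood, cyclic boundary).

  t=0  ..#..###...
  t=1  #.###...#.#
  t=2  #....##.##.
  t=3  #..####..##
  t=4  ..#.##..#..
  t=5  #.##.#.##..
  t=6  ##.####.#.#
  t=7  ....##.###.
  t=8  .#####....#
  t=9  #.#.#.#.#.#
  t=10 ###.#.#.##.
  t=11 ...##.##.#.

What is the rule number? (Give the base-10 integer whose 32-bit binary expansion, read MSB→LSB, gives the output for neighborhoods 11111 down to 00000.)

  ##### -> .   bit 31 = 0  t=8,i=3
  ####. -> #   bit 30 = 1  t=3,i=5
  ###.# -> .   bit 29 = 0  t=6,i=1
  ###.. -> .   bit 28 = 0  t=0,i=7
  ##.## -> .   bit 27 = 0  t=1,i=1
  ##.#. -> #   bit 26 = 1  t=2,i=10
  ##..# -> .   bit 25 = 0  t=3,i=1
  ##... -> #   bit 24 = 1  t=0,i=8
  #.### -> .   bit 23 = 0  t=1,i=2
  #.##. -> .   bit 22 = 0  t=1,i=10
  #.#.# -> #   bit 21 = 1  t=5,i=5
  #.#.. -> #   bit 20 = 1  t=2,i=0
  #..## -> #   bit 19 = 1  t=0,i=4
  #..#. -> #   bit 18 = 1  t=4,i=7
  #...# -> #   bit 17 = 1  t=1,i=6
  #.... -> .   bit 16 = 0  t=0,i=9
  .#### -> #   bit 15 = 1  t=3,i=4
  .###. -> .   bit 14 = 0  t=0,i=6
  .##.# -> #   bit 13 = 1  t=1,i=0
  .##.. -> #   bit 12 = 1  t=4,i=5
  .#.## -> #   bit 11 = 1  t=1,i=9
  .#.#. -> .   bit 10 = 0  t=9,i=3
  .#..# -> #   bit 9 = 1  t=0,i=3
  .#... -> .   bit 8 = 0  t=2,i=1
  ..### -> .   bit 7 = 0  t=0,i=5
  ..##. -> #   bit 6 = 1  t=2,i=5
  ..#.# -> #   bit 5 = 1  t=1,i=8
  ..#.. -> #   bit 4 = 1  t=0,i=2
  ...## -> #   bit 3 = 1  t=2,i=4
  ...#. -> .   bit 2 = 0  t=0,i=1
  ....# -> #   bit 1 = 1  t=0,i=0
  ..... -> #   bit 0 = 1  t=0,i=10
  bits 01000101001111101011101001111011 = 1161738875

1161738875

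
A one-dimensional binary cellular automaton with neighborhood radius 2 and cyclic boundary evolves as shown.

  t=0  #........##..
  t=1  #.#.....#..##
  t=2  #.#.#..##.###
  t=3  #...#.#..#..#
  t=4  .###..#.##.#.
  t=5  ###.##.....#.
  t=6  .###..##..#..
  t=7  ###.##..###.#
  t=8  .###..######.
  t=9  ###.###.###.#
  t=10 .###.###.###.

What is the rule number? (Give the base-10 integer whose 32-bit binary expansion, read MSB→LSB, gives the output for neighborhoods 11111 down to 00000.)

  #####|#  b31=1 t=8,i=8
  ####.|#  b30=1 t=2,i=12
  ###.#|#  b29=1 t=1,i=0
  ###..|.  b28=0 t=4,i=3
  ##.##|#  b27=1 t=2,i=9
  ##.#.|.  b26=0 t=1,i=1
  ##..#|#  b25=1 t=0,i=11
  ##...|#  b24=1 t=3,i=1
  #.###|.  b23=0 t=2,i=10
  #.##.|.  b22=0 t=4,i=8
  #.#.#|.  b21=0 t=2,i=2
  #.#..|#  b20=1 t=1,i=2
  #..##|#  b19=1 t=1,i=10
  #..#.|#  b18=1 t=0,i=12
  #...#|#  b17=1 t=3,i=2
  #....|#  b16=1 t=0,i=2
  .####|.  b15=0 t=2,i=11
  .###.|#  b14=1 t=1,i=12
  .##.#|.  b13=0 t=2,i=8
  .##..|.  b12=0 t=0,i=10
  .#.##|.  b11=0 t=4,i=7
  .#.#.|.  b10=0 t=2,i=3
  .#..#|.  b9=0 t=1,i=9
  .#...|.  b8=0 t=0,i=1
  ..###|#  b7=1 t=1,i=11
  ..##.|.  b6=0 t=0,i=9
  ..#.#|.  b5=0 t=3,i=4
  ..#..|#  b4=1 t=0,i=0
  ...##|#  b3=1 t=0,i=8
  ...#.|#  b2=1 t=1,i=7
  ....#|.  b1=0 t=0,i=7
  .....|.  b0=0 t=0,i=3
  bits 11101011000111110100000010011100 = 3944693916

3944693916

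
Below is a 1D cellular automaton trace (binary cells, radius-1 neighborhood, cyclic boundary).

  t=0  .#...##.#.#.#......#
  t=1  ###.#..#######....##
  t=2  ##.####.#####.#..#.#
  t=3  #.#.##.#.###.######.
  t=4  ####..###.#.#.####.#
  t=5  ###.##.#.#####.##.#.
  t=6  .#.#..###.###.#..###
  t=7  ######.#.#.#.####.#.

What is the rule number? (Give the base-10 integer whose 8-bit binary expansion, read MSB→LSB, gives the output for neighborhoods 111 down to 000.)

182

  nb ###: next=#  (t=1,i=0, bit7=1)
  nb ##.: next=.  (t=0,i=6, bit6=0)
  nb #.#: next=#  (t=0,i=0, bit5=1)
  nb #..: next=#  (t=0,i=2, bit4=1)
  nb .##: next=.  (t=0,i=5, bit3=0)
  nb .#.: next=#  (t=0,i=1, bit2=1)
  nb ..#: next=#  (t=0,i=4, bit1=1)
  nb ...: next=.  (t=0,i=3, bit0=0)
  bits 10110110 = 182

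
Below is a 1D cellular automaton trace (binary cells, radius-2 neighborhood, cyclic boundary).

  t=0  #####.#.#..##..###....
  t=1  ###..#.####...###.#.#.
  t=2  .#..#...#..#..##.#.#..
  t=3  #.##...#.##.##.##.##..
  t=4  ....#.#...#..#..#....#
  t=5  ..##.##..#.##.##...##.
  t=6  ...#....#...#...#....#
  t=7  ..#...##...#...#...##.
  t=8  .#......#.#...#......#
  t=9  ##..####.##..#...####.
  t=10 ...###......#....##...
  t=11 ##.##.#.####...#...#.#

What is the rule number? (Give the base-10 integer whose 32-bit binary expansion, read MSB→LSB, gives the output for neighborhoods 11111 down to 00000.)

  ##### -> #   bit 31 = 1  t=0,i=2
  ####. -> .   bit 30 = 0  t=0,i=3
  ###.# -> .   bit 29 = 0  t=0,i=4
  ###.. -> .   bit 28 = 0  t=0,i=17
  ##.## -> .   bit 27 = 0  t=3,i=11
  ##.#. -> #   bit 26 = 1  t=0,i=5
  ##..# -> .   bit 25 = 0  t=0,i=13
  ##... -> #   bit 24 = 1  t=0,i=18
  #.### -> .   bit 23 = 0  t=1,i=0
  #.##. -> .   bit 22 = 0  t=3,i=2
  #.#.# -> .   bit 21 = 0  t=0,i=6
  #.#.. -> #   bit 20 = 1  t=0,i=8
  #..## -> #   bit 19 = 1  t=0,i=10
  #..#. -> #   bit 18 = 1  t=1,i=4
  #...# -> .   bit 17 = 0  t=1,i=12
  #.... -> .   bit 16 = 0  t=0,i=19
  .#### -> #   bit 15 = 1  t=0,i=1
  .###. -> #   bit 14 = 1  t=0,i=16
  .##.# -> #   bit 13 = 1  t=2,i=15
  .##.. -> .   bit 12 = 0  t=0,i=12
  .#.## -> .   bit 11 = 0  t=1,i=6
  .#.#. -> #   bit 10 = 1  t=0,i=7
  .#..# -> #   bit 9 = 1  t=0,i=9
  .#... -> .   bit 8 = 0  t=2,i=5
  ..### -> #   bit 7 = 1  t=0,i=0
  ..##. -> .   bit 6 = 0  t=0,i=11
  ..#.# -> .   bit 5 = 0  t=1,i=5
  ..#.. -> .   bit 4 = 0  t=2,i=1
  ...## -> .   bit 3 = 0  t=0,i=21
  ...#. -> #   bit 2 = 1  t=2,i=0
  ....# -> #   bit 1 = 1  t=0,i=20
  ..... -> #   bit 0 = 1  t=8,i=4
  bits 10000101000111001110011010000111 = 2233263751

2233263751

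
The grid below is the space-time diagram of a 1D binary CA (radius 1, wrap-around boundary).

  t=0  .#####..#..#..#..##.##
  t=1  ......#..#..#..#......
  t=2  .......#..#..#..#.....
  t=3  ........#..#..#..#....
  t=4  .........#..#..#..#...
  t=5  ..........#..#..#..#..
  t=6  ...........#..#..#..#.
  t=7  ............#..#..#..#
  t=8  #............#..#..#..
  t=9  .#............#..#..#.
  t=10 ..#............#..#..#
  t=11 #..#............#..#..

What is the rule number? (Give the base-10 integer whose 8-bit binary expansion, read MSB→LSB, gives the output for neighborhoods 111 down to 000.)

16

  ### -> .   bit 7 = 0  t=0,i=2
  ##. -> .   bit 6 = 0  t=0,i=5
  #.# -> .   bit 5 = 0  t=0,i=0
  #.. -> #   bit 4 = 1  t=0,i=6
  .## -> .   bit 3 = 0  t=0,i=1
  .#. -> .   bit 2 = 0  t=0,i=8
  ..# -> .   bit 1 = 0  t=0,i=7
  ... -> .   bit 0 = 0  t=1,i=0
  bits 00010000 = 16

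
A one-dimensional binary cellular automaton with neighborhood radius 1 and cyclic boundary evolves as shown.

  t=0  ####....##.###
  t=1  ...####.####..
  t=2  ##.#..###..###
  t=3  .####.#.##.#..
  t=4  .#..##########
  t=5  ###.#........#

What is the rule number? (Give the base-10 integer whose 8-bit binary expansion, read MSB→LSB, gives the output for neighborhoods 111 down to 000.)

  ###|.  b7=0 t=0,i=0
  ##.|#  b6=1 t=0,i=3
  #.#|#  b5=1 t=0,i=10
  #..|#  b4=1 t=0,i=4
  .##|#  b3=1 t=0,i=8
  .#.|#  b2=1 t=2,i=3
  ..#|.  b1=0 t=0,i=7
  ...|#  b0=1 t=0,i=5
  bits 01111101 = 125

125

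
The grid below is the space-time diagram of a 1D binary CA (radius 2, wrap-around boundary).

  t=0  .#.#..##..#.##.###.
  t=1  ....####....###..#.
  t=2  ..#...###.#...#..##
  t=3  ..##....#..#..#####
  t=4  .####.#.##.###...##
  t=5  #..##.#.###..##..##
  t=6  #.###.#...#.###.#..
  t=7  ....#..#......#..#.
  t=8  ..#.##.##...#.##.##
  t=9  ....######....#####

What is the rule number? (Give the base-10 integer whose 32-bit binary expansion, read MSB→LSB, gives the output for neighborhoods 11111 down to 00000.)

2036872018

  [31] ##### => .  t=3,i=16
  [30] ####. => #  t=1,i=6
  [29] ###.# => #  t=2,i=8
  [28] ###.. => #  t=0,i=17
  [27] ##.## => #  t=0,i=14
  [26] ##.#. => .  t=2,i=9
  [25] ##..# => .  t=0,i=8
  [24] ##... => #  t=1,i=8
  [23] #.### => .  t=0,i=15
  [22] #.##. => #  t=0,i=12
  [21] #.#.# => #  t=4,i=6
  [20] #.#.. => .  t=0,i=3
  [19] #..## => #  t=0,i=5
  [18] #..#. => .  t=0,i=0
  [17] #...# => .  t=2,i=4
  [16] #.... => .  t=1,i=0
  [15] .#### => .  t=1,i=5
  [14] .###. => .  t=0,i=16
  [13] .##.# => #  t=0,i=13
  [12] .##.. => #  t=0,i=7
  [11] .#.## => .  t=0,i=11
  [10] .#.#. => .  t=0,i=2
  [9] .#..# => #  t=0,i=4
  [8] .#... => #  t=1,i=18
  [7] ..### => .  t=1,i=4
  [6] ..##. => #  t=0,i=6
  [5] ..#.# => .  t=0,i=1
  [4] ..#.. => #  t=1,i=17
  [3] ...## => .  t=1,i=3
  [2] ...#. => .  t=2,i=13
  [1] ....# => #  t=1,i=2
  [0] ..... => .  t=1,i=1
  bits 01111001011010000011001101010010 = 2036872018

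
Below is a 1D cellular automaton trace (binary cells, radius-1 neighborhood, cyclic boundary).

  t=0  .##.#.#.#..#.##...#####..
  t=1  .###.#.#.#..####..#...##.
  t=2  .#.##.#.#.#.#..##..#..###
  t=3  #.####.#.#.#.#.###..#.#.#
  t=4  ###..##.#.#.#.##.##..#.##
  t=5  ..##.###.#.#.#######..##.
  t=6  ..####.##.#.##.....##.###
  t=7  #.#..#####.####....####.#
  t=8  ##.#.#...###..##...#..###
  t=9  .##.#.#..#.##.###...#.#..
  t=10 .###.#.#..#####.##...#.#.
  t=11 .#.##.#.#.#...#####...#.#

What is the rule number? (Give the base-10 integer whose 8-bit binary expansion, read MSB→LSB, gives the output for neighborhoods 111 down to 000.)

  ###|.  b7=0 t=0,i=19
  ##.|#  b6=1 t=0,i=2
  #.#|#  b5=1 t=0,i=3
  #..|#  b4=1 t=0,i=9
  .##|#  b3=1 t=0,i=1
  .#.|.  b2=0 t=0,i=4
  ..#|.  b1=0 t=0,i=0
  ...|.  b0=0 t=0,i=16
  bits 01111000 = 120

120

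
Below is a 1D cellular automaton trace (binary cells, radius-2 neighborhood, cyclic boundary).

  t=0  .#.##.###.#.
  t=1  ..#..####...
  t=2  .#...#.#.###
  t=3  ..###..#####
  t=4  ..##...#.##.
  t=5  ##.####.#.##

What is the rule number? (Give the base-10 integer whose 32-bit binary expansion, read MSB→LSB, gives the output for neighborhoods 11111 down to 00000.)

3919796621

  [31] ##### => #  t=3,i=9
  [30] ####. => #  t=1,i=7
  [29] ###.# => #  t=0,i=8
  [28] ###.. => .  t=1,i=8
  [27] ##.## => #  t=0,i=5
  [26] ##.#. => .  t=0,i=9
  [25] ##..# => .  t=3,i=0
  [24] ##... => #  t=1,i=9
  [23] #.### => #  t=0,i=6
  [22] #.##. => .  t=0,i=3
  [21] #.#.# => #  t=2,i=7
  [20] #.#.. => .  t=0,i=10
  [19] #..## => .  t=1,i=4
  [18] #..#. => .  t=0,i=0
  [17] #...# => #  t=2,i=3
  [16] #.... => #  t=1,i=10
  [15] .#### => .  t=1,i=6
  [14] .###. => #  t=0,i=7
  [13] .##.# => .  t=0,i=4
  [12] .##.. => #  t=4,i=3
  [11] .#.## => #  t=0,i=2
  [10] .#.#. => .  t=2,i=6
  [9] .#..# => .  t=0,i=11
  [8] .#... => #  t=2,i=2
  [7] ..### => #  t=1,i=5
  [6] ..##. => .  t=4,i=2
  [5] ..#.# => .  t=0,i=1
  [4] ..#.. => .  t=1,i=2
  [3] ...## => #  t=4,i=1
  [2] ...#. => #  t=1,i=1
  [1] ....# => .  t=1,i=0
  [0] ..... => #  t=1,i=11
  bits 11101001101000110101100110001101 = 3919796621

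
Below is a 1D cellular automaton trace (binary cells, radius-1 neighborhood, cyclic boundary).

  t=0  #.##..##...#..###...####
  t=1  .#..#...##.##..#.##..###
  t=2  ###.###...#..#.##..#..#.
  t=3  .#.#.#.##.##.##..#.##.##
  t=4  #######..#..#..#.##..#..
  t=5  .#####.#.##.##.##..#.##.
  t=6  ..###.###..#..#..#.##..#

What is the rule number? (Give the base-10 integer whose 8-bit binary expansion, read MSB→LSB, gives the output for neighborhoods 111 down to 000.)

  nb ###: next=#  (t=0,i=15, bit7=1)
  nb ##.: next=.  (t=0,i=0, bit6=0)
  nb #.#: next=#  (t=0,i=1, bit5=1)
  nb #..: next=#  (t=0,i=4, bit4=1)
  nb .##: next=.  (t=0,i=2, bit3=0)
  nb .#.: next=#  (t=0,i=11, bit2=1)
  nb ..#: next=.  (t=0,i=5, bit1=0)
  nb ...: next=#  (t=0,i=9, bit0=1)
  bits 10110101 = 181

181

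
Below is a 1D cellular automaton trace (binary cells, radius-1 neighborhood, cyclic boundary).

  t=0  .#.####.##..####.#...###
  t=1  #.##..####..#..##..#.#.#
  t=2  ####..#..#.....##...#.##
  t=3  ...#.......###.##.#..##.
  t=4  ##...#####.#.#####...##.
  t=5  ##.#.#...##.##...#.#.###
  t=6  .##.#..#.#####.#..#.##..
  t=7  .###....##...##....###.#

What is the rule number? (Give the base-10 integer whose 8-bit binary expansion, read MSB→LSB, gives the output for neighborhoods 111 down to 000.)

105

  ###|.  b7=0 t=0,i=4
  ##.|#  b6=1 t=0,i=6
  #.#|#  b5=1 t=0,i=0
  #..|.  b4=0 t=0,i=10
  .##|#  b3=1 t=0,i=3
  .#.|.  b2=0 t=0,i=1
  ..#|.  b1=0 t=0,i=11
  ...|#  b0=1 t=0,i=19
  bits 01101001 = 105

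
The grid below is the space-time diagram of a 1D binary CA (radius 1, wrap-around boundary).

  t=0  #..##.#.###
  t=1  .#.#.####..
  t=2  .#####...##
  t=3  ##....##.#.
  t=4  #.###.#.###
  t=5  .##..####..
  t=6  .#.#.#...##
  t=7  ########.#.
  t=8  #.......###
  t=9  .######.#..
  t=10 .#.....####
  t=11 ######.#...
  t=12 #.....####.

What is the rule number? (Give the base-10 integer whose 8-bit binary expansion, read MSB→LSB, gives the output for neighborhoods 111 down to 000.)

  ###|.  b7=0 t=0,i=9
  ##.|.  b6=0 t=0,i=0
  #.#|#  b5=1 t=0,i=5
  #..|#  b4=1 t=0,i=1
  .##|#  b3=1 t=0,i=3
  .#.|#  b2=1 t=0,i=6
  ..#|.  b1=0 t=0,i=2
  ...|#  b0=1 t=1,i=10
  bits 00111101 = 61

61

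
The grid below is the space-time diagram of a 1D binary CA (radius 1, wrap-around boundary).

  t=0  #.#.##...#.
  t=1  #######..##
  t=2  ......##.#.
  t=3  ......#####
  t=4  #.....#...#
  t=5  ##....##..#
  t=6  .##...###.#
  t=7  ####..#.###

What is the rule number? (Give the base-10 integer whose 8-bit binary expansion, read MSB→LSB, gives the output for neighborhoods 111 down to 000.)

124

  [7] ### => .  t=1,i=0
  [6] ##. => #  t=0,i=5
  [5] #.# => #  t=0,i=1
  [4] #.. => #  t=0,i=6
  [3] .## => #  t=0,i=4
  [2] .#. => #  t=0,i=0
  [1] ..# => .  t=0,i=8
  [0] ... => .  t=0,i=7
  bits 01111100 = 124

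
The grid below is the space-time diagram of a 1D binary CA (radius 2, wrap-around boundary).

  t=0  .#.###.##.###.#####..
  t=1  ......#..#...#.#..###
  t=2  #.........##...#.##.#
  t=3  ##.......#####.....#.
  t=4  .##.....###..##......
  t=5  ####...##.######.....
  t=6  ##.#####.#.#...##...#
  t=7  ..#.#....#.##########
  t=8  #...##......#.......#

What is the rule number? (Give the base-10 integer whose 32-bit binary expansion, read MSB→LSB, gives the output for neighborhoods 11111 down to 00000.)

456823240

  #####|.  b31=0 t=0,i=16
  ####.|.  b30=0 t=0,i=17
  ###.#|.  b29=0 t=0,i=5
  ###..|#  b28=1 t=0,i=18
  ##.##|#  b27=1 t=0,i=6
  ##.#.|.  b26=0 t=6,i=8
  ##..#|#  b25=1 t=4,i=11
  ##...|#  b24=1 t=0,i=19
  #.###|.  b23=0 t=0,i=3
  #.##.|.  b22=0 t=0,i=7
  #.#.#|#  b21=1 t=6,i=9
  #.#..|#  b20=1 t=1,i=15
  #..##|#  b19=1 t=1,i=17
  #..#.|.  b18=0 t=1,i=8
  #...#|#  b17=1 t=0,i=20
  #....|.  b16=0 t=1,i=1
  .####|#  b15=1 t=0,i=15
  .###.|.  b14=0 t=0,i=4
  .##.#|.  b13=0 t=0,i=8
  .##..|#  b12=1 t=2,i=0
  .#.##|.  b11=0 t=0,i=2
  .#.#.|.  b10=0 t=1,i=14
  .#..#|.  b9=0 t=1,i=7
  .#...|#  b8=1 t=1,i=10
  ..###|#  b7=1 t=1,i=18
  ..##.|#  b6=1 t=2,i=10
  ..#.#|.  b5=0 t=0,i=1
  ..#..|.  b4=0 t=1,i=6
  ...##|#  b3=1 t=2,i=9
  ...#.|.  b2=0 t=0,i=0
  ....#|.  b1=0 t=1,i=4
  .....|.  b0=0 t=1,i=2
  bits 00011011001110101001000111001000 = 456823240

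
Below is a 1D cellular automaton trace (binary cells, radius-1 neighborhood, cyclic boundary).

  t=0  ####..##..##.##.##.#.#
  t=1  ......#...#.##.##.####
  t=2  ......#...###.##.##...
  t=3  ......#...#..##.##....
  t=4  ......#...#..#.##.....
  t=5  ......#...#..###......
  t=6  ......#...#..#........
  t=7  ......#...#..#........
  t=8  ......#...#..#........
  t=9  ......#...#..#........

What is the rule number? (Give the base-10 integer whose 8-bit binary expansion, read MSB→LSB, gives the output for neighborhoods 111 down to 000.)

  ###|.  b7=0 t=0,i=0
  ##.|.  b6=0 t=0,i=3
  #.#|#  b5=1 t=0,i=12
  #..|.  b4=0 t=0,i=4
  .##|#  b3=1 t=0,i=6
  .#.|#  b2=1 t=0,i=19
  ..#|.  b1=0 t=0,i=5
  ...|.  b0=0 t=1,i=1
  bits 00101100 = 44

44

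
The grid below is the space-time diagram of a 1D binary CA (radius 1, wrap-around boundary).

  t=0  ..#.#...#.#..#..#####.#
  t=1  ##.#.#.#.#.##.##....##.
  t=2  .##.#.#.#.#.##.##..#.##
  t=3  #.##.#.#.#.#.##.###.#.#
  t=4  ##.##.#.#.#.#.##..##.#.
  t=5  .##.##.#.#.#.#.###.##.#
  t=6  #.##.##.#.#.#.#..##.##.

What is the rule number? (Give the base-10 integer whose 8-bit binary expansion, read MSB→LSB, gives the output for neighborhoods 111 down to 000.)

  ### -> .   bit 7 = 0  t=0,i=17
  ##. -> #   bit 6 = 1  t=0,i=20
  #.# -> #   bit 5 = 1  t=0,i=3
  #.. -> #   bit 4 = 1  t=0,i=0
  .## -> .   bit 3 = 0  t=0,i=16
  .#. -> .   bit 2 = 0  t=0,i=2
  ..# -> #   bit 1 = 1  t=0,i=1
  ... -> .   bit 0 = 0  t=0,i=6
  bits 01110010 = 114

114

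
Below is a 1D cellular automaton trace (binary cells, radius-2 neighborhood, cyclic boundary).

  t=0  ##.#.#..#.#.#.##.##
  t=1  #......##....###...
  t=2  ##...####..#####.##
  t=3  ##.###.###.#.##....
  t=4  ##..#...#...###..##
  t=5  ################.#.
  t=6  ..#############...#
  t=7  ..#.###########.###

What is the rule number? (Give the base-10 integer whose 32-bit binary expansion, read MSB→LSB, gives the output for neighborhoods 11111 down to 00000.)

  ##### -> #   bit 31 = 1  t=2,i=13
  ####. -> #   bit 30 = 1  t=0,i=0
  ###.# -> .   bit 29 = 0  t=0,i=1
  ###.. -> #   bit 28 = 1  t=1,i=15
  ##.## -> .   bit 27 = 0  t=0,i=16
  ##.#. -> .   bit 26 = 0  t=0,i=2
  ##..# -> #   bit 25 = 1  t=2,i=9
  ##... -> .   bit 24 = 0  t=1,i=9
  #.### -> .   bit 23 = 0  t=0,i=17
  #.##. -> #   bit 22 = 1  t=0,i=14
  #.#.# -> .   bit 21 = 0  t=0,i=3
  #.#.. -> .   bit 20 = 0  t=0,i=5
  #..## -> .   bit 19 = 0  t=2,i=10
  #..#. -> #   bit 18 = 1  t=0,i=7
  #...# -> #   bit 17 = 1  t=1,i=17
  #.... -> .   bit 16 = 0  t=1,i=2
  .#### -> .   bit 15 = 0  t=0,i=18
  .###. -> #   bit 14 = 1  t=1,i=14
  .##.# -> #   bit 13 = 1  t=0,i=15
  .##.. -> #   bit 12 = 1  t=1,i=8
  .#.## -> #   bit 11 = 1  t=0,i=13
  .#.#. -> .   bit 10 = 0  t=0,i=4
  .#..# -> .   bit 9 = 0  t=0,i=6
  .#... -> #   bit 8 = 1  t=1,i=1
  ..### -> #   bit 7 = 1  t=1,i=13
  ..##. -> #   bit 6 = 1  t=1,i=7
  ..#.# -> #   bit 5 = 1  t=0,i=8
  ..#.. -> #   bit 4 = 1  t=1,i=0
  ...## -> #   bit 3 = 1  t=1,i=6
  ...#. -> #   bit 2 = 1  t=1,i=18
  ....# -> #   bit 1 = 1  t=1,i=5
  ..... -> .   bit 0 = 0  t=1,i=3
  bits 11010010010001100111100111111110 = 3527834110

3527834110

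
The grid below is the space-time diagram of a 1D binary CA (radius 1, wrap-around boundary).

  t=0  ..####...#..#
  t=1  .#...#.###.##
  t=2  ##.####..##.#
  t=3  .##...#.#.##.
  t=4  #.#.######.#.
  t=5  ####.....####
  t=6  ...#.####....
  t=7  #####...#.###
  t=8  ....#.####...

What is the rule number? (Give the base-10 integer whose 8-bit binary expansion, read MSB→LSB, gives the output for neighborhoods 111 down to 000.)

  ### -> .   bit 7 = 0  t=0,i=3
  ##. -> #   bit 6 = 1  t=0,i=5
  #.# -> #   bit 5 = 1  t=1,i=0
  #.. -> .   bit 4 = 0  t=0,i=0
  .## -> .   bit 3 = 0  t=0,i=2
  .#. -> #   bit 2 = 1  t=0,i=9
  ..# -> #   bit 1 = 1  t=0,i=1
  ... -> #   bit 0 = 1  t=0,i=7
  bits 01100111 = 103

103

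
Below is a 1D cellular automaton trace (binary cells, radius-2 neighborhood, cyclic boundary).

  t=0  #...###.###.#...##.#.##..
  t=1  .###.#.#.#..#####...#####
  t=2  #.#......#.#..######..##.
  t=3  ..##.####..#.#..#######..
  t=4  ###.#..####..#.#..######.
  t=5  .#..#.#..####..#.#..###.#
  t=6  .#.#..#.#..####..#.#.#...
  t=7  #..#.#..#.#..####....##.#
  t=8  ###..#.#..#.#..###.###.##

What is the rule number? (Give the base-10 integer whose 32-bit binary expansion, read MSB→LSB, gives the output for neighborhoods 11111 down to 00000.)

  [31] ##### => #  t=1,i=14
  [30] ####. => #  t=1,i=15
  [29] ###.# => .  t=0,i=6
  [28] ###.. => #  t=1,i=16
  [27] ##.## => #  t=0,i=7
  [26] ##.#. => .  t=0,i=11
  [25] ##..# => #  t=0,i=23
  [24] ##... => #  t=1,i=17
  [23] #.### => .  t=0,i=8
  [22] #.##. => #  t=0,i=21
  [21] #.#.# => .  t=0,i=19
  [20] #.#.. => #  t=0,i=12
  [19] #..## => #  t=1,i=11
  [18] #..#. => #  t=0,i=24
  [17] #...# => #  t=0,i=2
  [16] #.... => .  t=2,i=4
  [15] .#### => .  t=1,i=13
  [14] .###. => #  t=0,i=5
  [13] .##.# => .  t=0,i=17
  [12] .##.. => #  t=0,i=22
  [11] .#.## => #  t=0,i=20
  [10] .#.#. => .  t=1,i=6
  [9] .#..# => .  t=1,i=10
  [8] .#... => #  t=0,i=1
  [7] ..### => .  t=0,i=4
  [6] ..##. => #  t=0,i=16
  [5] ..#.# => .  t=2,i=9
  [4] ..#.. => .  t=0,i=0
  [3] ...## => #  t=0,i=3
  [2] ...#. => #  t=2,i=8
  [1] ....# => #  t=2,i=7
  [0] ..... => #  t=2,i=5
  bits 11011011010111100101100101001111 = 3680393551

3680393551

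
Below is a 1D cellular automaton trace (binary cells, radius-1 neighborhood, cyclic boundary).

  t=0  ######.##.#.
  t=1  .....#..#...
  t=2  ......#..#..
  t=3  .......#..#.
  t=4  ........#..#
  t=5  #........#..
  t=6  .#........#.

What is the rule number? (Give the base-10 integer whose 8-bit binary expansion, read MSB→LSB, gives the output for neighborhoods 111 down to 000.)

80

  nb ###: next=.  (t=0,i=1, bit7=0)
  nb ##.: next=#  (t=0,i=5, bit6=1)
  nb #.#: next=.  (t=0,i=6, bit5=0)
  nb #..: next=#  (t=1,i=6, bit4=1)
  nb .##: next=.  (t=0,i=0, bit3=0)
  nb .#.: next=.  (t=0,i=10, bit2=0)
  nb ..#: next=.  (t=1,i=4, bit1=0)
  nb ...: next=.  (t=1,i=0, bit0=0)
  bits 01010000 = 80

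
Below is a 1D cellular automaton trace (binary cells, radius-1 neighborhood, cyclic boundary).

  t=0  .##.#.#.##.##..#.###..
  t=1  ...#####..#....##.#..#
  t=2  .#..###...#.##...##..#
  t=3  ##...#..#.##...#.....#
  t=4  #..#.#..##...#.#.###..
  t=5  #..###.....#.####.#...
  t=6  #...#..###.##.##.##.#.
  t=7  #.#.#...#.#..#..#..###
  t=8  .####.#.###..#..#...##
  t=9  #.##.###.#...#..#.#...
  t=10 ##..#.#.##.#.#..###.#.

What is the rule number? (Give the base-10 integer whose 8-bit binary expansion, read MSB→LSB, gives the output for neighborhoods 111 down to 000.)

165

  nb ###: next=#  (t=0,i=18, bit7=1)
  nb ##.: next=.  (t=0,i=2, bit6=0)
  nb #.#: next=#  (t=0,i=3, bit5=1)
  nb #..: next=.  (t=0,i=13, bit4=0)
  nb .##: next=.  (t=0,i=1, bit3=0)
  nb .#.: next=#  (t=0,i=4, bit2=1)
  nb ..#: next=.  (t=0,i=0, bit1=0)
  nb ...: next=#  (t=0,i=21, bit0=1)
  bits 10100101 = 165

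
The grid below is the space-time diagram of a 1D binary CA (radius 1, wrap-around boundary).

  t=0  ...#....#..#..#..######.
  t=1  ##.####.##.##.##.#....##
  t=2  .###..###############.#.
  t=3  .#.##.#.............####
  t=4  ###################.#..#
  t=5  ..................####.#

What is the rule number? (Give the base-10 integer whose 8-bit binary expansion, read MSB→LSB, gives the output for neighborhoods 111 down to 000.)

  [7] ### => .  t=0,i=18
  [6] ##. => #  t=0,i=22
  [5] #.# => #  t=1,i=2
  [4] #.. => #  t=0,i=4
  [3] .## => #  t=0,i=17
  [2] .#. => #  t=0,i=3
  [1] ..# => .  t=0,i=2
  [0] ... => #  t=0,i=0
  bits 01111101 = 125

125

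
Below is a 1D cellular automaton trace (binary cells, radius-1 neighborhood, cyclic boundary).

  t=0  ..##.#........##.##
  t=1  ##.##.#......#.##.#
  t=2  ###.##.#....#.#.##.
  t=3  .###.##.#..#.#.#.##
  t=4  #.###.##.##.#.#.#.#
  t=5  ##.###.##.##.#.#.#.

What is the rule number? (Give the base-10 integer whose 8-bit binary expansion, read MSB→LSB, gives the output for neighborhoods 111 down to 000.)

  [7] ### => #  t=1,i=0
  [6] ##. => #  t=0,i=3
  [5] #.# => #  t=0,i=4
  [4] #.. => #  t=0,i=0
  [3] .## => .  t=0,i=2
  [2] .#. => .  t=0,i=5
  [1] ..# => #  t=0,i=1
  [0] ... => .  t=0,i=7
  bits 11110010 = 242

242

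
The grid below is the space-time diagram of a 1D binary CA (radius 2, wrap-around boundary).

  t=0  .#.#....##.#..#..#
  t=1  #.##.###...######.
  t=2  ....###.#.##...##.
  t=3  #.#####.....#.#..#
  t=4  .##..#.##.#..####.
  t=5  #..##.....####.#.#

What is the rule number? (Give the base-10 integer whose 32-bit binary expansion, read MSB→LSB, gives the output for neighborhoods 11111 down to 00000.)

  nb #####: next=.  (t=1,i=13, bit31=0)
  nb ####.: next=#  (t=1,i=15, bit30=1)
  nb ###.#: next=#  (t=1,i=16, bit29=1)
  nb ###..: next=.  (t=1,i=7, bit28=0)
  nb ##.##: next=#  (t=1,i=4, bit27=1)
  nb ##.#.: next=.  (t=0,i=10, bit26=0)
  nb ##..#: next=#  (t=4,i=3, bit25=1)
  nb ##...: next=#  (t=1,i=8, bit24=1)
  nb #.###: next=#  (t=1,i=5, bit23=1)
  nb #.##.: next=.  (t=1,i=2, bit22=0)
  nb #.#.#: next=.  (t=0,i=1, bit21=0)
  nb #.#..: next=#  (t=0,i=3, bit20=1)
  nb #..##: next=#  (t=3,i=16, bit19=1)
  nb #..#.: next=#  (t=0,i=13, bit18=1)
  nb #...#: next=.  (t=1,i=9, bit17=0)
  nb #....: next=#  (t=0,i=5, bit16=1)
  nb .####: next=.  (t=1,i=12, bit15=0)
  nb .###.: next=#  (t=1,i=6, bit14=1)
  nb .##.#: next=.  (t=0,i=9, bit13=0)
  nb .##..: next=.  (t=2,i=11, bit12=0)
  nb .#.##: next=.  (t=1,i=1, bit11=0)
  nb .#.#.: next=#  (t=0,i=0, bit10=1)
  nb .#..#: next=#  (t=0,i=12, bit9=1)
  nb .#...: next=.  (t=0,i=4, bit8=0)
  nb ..###: next=#  (t=1,i=11, bit7=1)
  nb ..##.: next=.  (t=0,i=8, bit6=0)
  nb ..#.#: next=.  (t=0,i=17, bit5=0)
  nb ..#..: next=#  (t=0,i=14, bit4=1)
  nb ...##: next=#  (t=0,i=7, bit3=1)
  nb ...#.: next=.  (t=3,i=11, bit2=0)
  nb ....#: next=#  (t=0,i=6, bit1=1)
  nb .....: next=.  (t=2,i=1, bit0=0)
  bits 01101011100111010100011010011010 = 1805469338

1805469338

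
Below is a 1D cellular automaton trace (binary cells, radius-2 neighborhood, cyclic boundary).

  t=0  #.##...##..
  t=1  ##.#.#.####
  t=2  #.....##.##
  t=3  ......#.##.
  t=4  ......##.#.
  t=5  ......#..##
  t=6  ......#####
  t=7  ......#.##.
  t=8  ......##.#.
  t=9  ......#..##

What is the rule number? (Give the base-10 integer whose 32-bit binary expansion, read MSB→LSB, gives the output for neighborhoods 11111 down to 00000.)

  #####|#  b31=1 t=1,i=9
  ####.|#  b30=1 t=1,i=0
  ###.#|.  b29=0 t=1,i=1
  ###..|.  b28=0 t=2,i=0
  ##.##|#  b27=1 t=2,i=8
  ##.#.|.  b26=0 t=1,i=2
  ##..#|#  b25=1 t=0,i=9
  ##...|.  b24=0 t=0,i=4
  #.###|#  b23=1 t=1,i=7
  #.##.|.  b22=0 t=0,i=2
  #.#.#|.  b21=0 t=1,i=3
  #.#..|#  b20=1 t=4,i=9
  #..##|#  b19=1 t=5,i=8
  #..#.|#  b18=1 t=0,i=10
  #...#|#  b17=1 t=0,i=5
  #....|.  b16=0 t=2,i=2
  .####|.  b15=0 t=1,i=8
  .###.|.  b14=0 t=2,i=10
  .##.#|.  b13=0 t=2,i=7
  .##..|#  b12=1 t=0,i=3
  .#.##|#  b11=1 t=0,i=1
  .#.#.|.  b10=0 t=1,i=4
  .#..#|#  b9=1 t=5,i=7
  .#...|#  b8=1 t=4,i=10
  ..###|#  b7=1 t=6,i=6
  ..##.|#  b6=1 t=0,i=7
  ..#.#|#  b5=1 t=0,i=0
  ..#..|#  b4=1 t=5,i=6
  ...##|.  b3=0 t=0,i=6
  ...#.|.  b2=0 t=3,i=5
  ....#|.  b1=0 t=2,i=4
  .....|.  b0=0 t=2,i=3
  bits 11001010100111100001101111110000 = 3399359472

3399359472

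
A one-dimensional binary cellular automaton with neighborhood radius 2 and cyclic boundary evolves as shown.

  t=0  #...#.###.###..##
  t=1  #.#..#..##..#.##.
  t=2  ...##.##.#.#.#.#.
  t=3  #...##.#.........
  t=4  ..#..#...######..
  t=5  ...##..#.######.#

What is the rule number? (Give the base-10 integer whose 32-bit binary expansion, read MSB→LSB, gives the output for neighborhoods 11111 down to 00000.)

  #####|#  b31=1 t=4,i=11
  ####.|#  b30=1 t=4,i=13
  ###.#|#  b29=1 t=0,i=8
  ###..|#  b28=1 t=0,i=0
  ##.##|#  b27=1 t=0,i=9
  ##.#.|.  b26=0 t=1,i=16
  ##..#|.  b25=0 t=0,i=13
  ##...|.  b24=0 t=0,i=1
  #.###|.  b23=0 t=0,i=6
  #.##.|.  b22=0 t=1,i=14
  #.#.#|.  b21=0 t=1,i=0
  #.#..|.  b20=0 t=1,i=2
  #..##|#  b19=1 t=0,i=14
  #..#.|#  b18=1 t=1,i=4
  #...#|#  b17=1 t=0,i=2
  #....|#  b16=1 t=2,i=0
  .####|#  b15=1 t=4,i=10
  .###.|.  b14=0 t=0,i=7
  .##.#|#  b13=1 t=1,i=15
  .##..|#  b12=1 t=1,i=9
  .#.##|#  b11=1 t=0,i=5
  .#.#.|.  b10=0 t=1,i=1
  .#..#|#  b9=1 t=1,i=3
  .#...|.  b8=0 t=2,i=16
  ..###|#  b7=1 t=0,i=15
  ..##.|.  b6=0 t=1,i=8
  ..#.#|.  b5=0 t=0,i=4
  ..#..|.  b4=0 t=1,i=5
  ...##|.  b3=0 t=2,i=2
  ...#.|.  b2=0 t=0,i=3
  ....#|.  b1=0 t=2,i=1
  .....|#  b0=1 t=3,i=10
  bits 11111000000011111011101010000001 = 4161780353

4161780353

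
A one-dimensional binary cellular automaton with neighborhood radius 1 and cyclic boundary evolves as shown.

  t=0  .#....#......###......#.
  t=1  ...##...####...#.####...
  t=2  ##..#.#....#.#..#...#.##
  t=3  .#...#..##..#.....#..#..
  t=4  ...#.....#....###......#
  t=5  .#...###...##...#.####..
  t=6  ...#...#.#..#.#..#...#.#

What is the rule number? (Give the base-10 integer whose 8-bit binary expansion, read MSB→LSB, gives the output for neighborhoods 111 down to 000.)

97

  nb ###: next=.  (t=0,i=14, bit7=0)
  nb ##.: next=#  (t=0,i=15, bit6=1)
  nb #.#: next=#  (t=1,i=16, bit5=1)
  nb #..: next=.  (t=0,i=2, bit4=0)
  nb .##: next=.  (t=0,i=13, bit3=0)
  nb .#.: next=.  (t=0,i=1, bit2=0)
  nb ..#: next=.  (t=0,i=0, bit1=0)
  nb ...: next=#  (t=0,i=3, bit0=1)
  bits 01100001 = 97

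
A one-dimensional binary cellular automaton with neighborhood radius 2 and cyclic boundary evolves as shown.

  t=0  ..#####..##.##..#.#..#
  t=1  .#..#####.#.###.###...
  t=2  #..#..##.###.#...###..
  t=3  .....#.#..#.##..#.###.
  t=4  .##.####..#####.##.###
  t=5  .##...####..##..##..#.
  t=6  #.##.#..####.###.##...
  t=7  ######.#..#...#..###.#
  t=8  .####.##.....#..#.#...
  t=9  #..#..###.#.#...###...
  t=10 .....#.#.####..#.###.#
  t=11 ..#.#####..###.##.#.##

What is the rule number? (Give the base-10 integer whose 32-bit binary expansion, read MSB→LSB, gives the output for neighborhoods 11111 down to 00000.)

3614997549

  ##### -> #   bit 31 = 1  t=0,i=4
  ####. -> #   bit 30 = 1  t=0,i=5
  ###.# -> .   bit 29 = 0  t=1,i=8
  ###.. -> #   bit 28 = 1  t=0,i=6
  ##.## -> .   bit 27 = 0  t=0,i=11
  ##.#. -> #   bit 26 = 1  t=1,i=9
  ##..# -> #   bit 25 = 1  t=0,i=7
  ##... -> #   bit 24 = 1  t=1,i=19
  #.### -> .   bit 23 = 0  t=1,i=12
  #.##. -> #   bit 22 = 1  t=0,i=12
  #.#.# -> #   bit 21 = 1  t=1,i=10
  #.#.. -> #   bit 20 = 1  t=0,i=18
  #..## -> #   bit 19 = 1  t=0,i=1
  #..#. -> .   bit 18 = 0  t=0,i=15
  #...# -> .   bit 17 = 0  t=2,i=15
  #.... -> .   bit 16 = 0  t=1,i=20
  .#### -> .   bit 15 = 0  t=0,i=3
  .###. -> #   bit 14 = 1  t=1,i=13
  .##.# -> #   bit 13 = 1  t=0,i=10
  .##.. -> #   bit 12 = 1  t=0,i=13
  .#.## -> #   bit 11 = 1  t=1,i=11
  .#.#. -> #   bit 10 = 1  t=0,i=17
  .#..# -> .   bit 9 = 0  t=0,i=0
  .#... -> .   bit 8 = 0  t=2,i=14
  ..### -> .   bit 7 = 0  t=0,i=2
  ..##. -> .   bit 6 = 0  t=0,i=9
  ..#.# -> #   bit 5 = 1  t=0,i=16
  ..#.. -> .   bit 4 = 0  t=0,i=21
  ...## -> #   bit 3 = 1  t=2,i=16
  ...#. -> #   bit 2 = 1  t=1,i=0
  ....# -> .   bit 1 = 0  t=1,i=21
  ..... -> #   bit 0 = 1  t=3,i=1
  bits 11010111011110000111110000101101 = 3614997549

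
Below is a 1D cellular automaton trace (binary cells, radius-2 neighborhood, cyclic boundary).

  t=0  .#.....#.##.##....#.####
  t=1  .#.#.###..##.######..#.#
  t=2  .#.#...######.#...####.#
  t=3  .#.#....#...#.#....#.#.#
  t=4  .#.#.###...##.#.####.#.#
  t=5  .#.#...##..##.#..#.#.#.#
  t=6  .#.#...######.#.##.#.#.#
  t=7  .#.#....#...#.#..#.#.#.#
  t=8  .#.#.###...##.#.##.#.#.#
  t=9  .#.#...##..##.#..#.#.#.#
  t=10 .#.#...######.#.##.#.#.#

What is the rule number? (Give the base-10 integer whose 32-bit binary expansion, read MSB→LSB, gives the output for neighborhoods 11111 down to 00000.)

993898598

  nb #####: next=.  (t=1,i=15, bit31=0)
  nb ####.: next=.  (t=0,i=22, bit30=0)
  nb ###.#: next=#  (t=0,i=23, bit29=1)
  nb ###..: next=#  (t=1,i=7, bit28=1)
  nb ##.##: next=#  (t=0,i=11, bit27=1)
  nb ##.#.: next=.  (t=0,i=0, bit26=0)
  nb ##..#: next=#  (t=1,i=8, bit25=1)
  nb ##...: next=#  (t=0,i=14, bit24=1)
  nb #.###: next=.  (t=0,i=20, bit23=0)
  nb #.##.: next=.  (t=0,i=9, bit22=0)
  nb #.#.#: next=#  (t=1,i=1, bit21=1)
  nb #.#..: next=#  (t=0,i=1, bit20=1)
  nb #..##: next=#  (t=1,i=9, bit19=1)
  nb #..#.: next=#  (t=1,i=20, bit18=1)
  nb #...#: next=.  (t=2,i=5, bit17=0)
  nb #....: next=#  (t=0,i=3, bit16=1)
  nb .####: next=#  (t=0,i=21, bit15=1)
  nb .###.: next=.  (t=1,i=6, bit14=0)
  nb .##.#: next=#  (t=0,i=10, bit13=1)
  nb .##..: next=#  (t=0,i=13, bit12=1)
  nb .#.##: next=.  (t=0,i=8, bit11=0)
  nb .#.#.: next=.  (t=1,i=0, bit10=0)
  nb .#..#: next=.  (t=5,i=15, bit9=0)
  nb .#...: next=.  (t=0,i=2, bit8=0)
  nb ..###: next=.  (t=2,i=7, bit7=0)
  nb ..##.: next=#  (t=1,i=10, bit6=1)
  nb ..#.#: next=#  (t=0,i=7, bit5=1)
  nb ..#..: next=.  (t=3,i=8, bit4=0)
  nb ...##: next=.  (t=2,i=6, bit3=0)
  nb ...#.: next=#  (t=0,i=6, bit2=1)
  nb ....#: next=#  (t=0,i=5, bit1=1)
  nb .....: next=.  (t=0,i=4, bit0=0)
  bits 00111011001111011011000001100110 = 993898598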